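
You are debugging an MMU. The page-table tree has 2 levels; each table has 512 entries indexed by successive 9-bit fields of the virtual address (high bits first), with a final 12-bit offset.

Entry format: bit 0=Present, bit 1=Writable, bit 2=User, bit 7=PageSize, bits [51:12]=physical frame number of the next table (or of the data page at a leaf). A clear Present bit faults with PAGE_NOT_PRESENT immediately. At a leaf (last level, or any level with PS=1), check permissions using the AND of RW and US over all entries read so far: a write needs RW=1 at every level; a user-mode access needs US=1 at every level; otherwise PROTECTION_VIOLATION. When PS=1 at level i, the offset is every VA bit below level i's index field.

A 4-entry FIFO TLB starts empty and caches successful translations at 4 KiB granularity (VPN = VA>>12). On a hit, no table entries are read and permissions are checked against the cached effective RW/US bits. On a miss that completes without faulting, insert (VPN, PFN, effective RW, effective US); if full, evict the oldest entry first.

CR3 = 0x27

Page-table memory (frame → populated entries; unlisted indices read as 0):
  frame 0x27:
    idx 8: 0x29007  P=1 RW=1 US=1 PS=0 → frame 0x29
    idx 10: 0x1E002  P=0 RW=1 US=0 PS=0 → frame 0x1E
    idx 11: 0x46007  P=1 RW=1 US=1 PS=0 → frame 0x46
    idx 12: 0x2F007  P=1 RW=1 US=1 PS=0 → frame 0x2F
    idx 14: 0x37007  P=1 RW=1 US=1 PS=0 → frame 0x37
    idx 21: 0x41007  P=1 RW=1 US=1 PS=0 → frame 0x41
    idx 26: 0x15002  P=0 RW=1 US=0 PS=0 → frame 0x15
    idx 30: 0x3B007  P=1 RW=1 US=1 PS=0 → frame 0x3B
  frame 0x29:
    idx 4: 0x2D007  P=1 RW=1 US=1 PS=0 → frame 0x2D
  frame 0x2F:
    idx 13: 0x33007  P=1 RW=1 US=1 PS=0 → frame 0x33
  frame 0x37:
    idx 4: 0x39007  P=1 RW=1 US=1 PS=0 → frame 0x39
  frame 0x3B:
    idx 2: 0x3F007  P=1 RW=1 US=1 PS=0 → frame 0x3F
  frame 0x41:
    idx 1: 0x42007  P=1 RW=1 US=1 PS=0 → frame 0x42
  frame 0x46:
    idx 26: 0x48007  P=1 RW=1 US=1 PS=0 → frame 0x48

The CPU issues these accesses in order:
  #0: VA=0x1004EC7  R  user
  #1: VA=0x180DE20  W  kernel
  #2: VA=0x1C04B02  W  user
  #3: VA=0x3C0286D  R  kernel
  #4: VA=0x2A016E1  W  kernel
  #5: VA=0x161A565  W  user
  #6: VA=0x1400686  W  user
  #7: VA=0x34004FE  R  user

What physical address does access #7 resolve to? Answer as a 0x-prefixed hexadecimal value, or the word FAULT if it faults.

Trace:
#0 VA=0x1004EC7 (r,user):
  L0 @0x27[8] → 0x29007  P=1,RW=1,US=1,PS=0
  L1 @0x29[4] → 0x2D007  P=1,RW=1,US=1,PS=0
  ✓ 0x2DEC7  — 2 lookups
#1 VA=0x180DE20 (w,kernel):
  L0 @0x27[12] → 0x2F007  P=1,RW=1,US=1,PS=0
  L1 @0x2F[13] → 0x33007  P=1,RW=1,US=1,PS=0
  ✓ 0x33E20  — 2 lookups
#2 VA=0x1C04B02 (w,user):
  L0 @0x27[14] → 0x37007  P=1,RW=1,US=1,PS=0
  L1 @0x37[4] → 0x39007  P=1,RW=1,US=1,PS=0
  ✓ 0x39B02  — 2 lookups
#3 VA=0x3C0286D (r,kernel):
  L0 @0x27[30] → 0x3B007  P=1,RW=1,US=1,PS=0
  L1 @0x3B[2] → 0x3F007  P=1,RW=1,US=1,PS=0
  ✓ 0x3F86D  — 2 lookups
#4 VA=0x2A016E1 (w,kernel):
  L0 @0x27[21] → 0x41007  P=1,RW=1,US=1,PS=0
  L1 @0x41[1] → 0x42007  P=1,RW=1,US=1,PS=0
  ✓ 0x426E1  — 2 lookups
#5 VA=0x161A565 (w,user):
  L0 @0x27[11] → 0x46007  P=1,RW=1,US=1,PS=0
  L1 @0x46[26] → 0x48007  P=1,RW=1,US=1,PS=0
  ✓ 0x48565  — 2 lookups
#6 VA=0x1400686 (w,user):
  L0 @0x27[10] → 0x1E002  P=0,RW=1,US=0,PS=0
  ⇒ fault: PAGE_NOT_PRESENT  — 1 lookups
#7 VA=0x34004FE (r,user):
  L0 @0x27[26] → 0x15002  P=0,RW=1,US=0,PS=0
  ⇒ fault: PAGE_NOT_PRESENT  — 1 lookups

Access #7 PA: FAULT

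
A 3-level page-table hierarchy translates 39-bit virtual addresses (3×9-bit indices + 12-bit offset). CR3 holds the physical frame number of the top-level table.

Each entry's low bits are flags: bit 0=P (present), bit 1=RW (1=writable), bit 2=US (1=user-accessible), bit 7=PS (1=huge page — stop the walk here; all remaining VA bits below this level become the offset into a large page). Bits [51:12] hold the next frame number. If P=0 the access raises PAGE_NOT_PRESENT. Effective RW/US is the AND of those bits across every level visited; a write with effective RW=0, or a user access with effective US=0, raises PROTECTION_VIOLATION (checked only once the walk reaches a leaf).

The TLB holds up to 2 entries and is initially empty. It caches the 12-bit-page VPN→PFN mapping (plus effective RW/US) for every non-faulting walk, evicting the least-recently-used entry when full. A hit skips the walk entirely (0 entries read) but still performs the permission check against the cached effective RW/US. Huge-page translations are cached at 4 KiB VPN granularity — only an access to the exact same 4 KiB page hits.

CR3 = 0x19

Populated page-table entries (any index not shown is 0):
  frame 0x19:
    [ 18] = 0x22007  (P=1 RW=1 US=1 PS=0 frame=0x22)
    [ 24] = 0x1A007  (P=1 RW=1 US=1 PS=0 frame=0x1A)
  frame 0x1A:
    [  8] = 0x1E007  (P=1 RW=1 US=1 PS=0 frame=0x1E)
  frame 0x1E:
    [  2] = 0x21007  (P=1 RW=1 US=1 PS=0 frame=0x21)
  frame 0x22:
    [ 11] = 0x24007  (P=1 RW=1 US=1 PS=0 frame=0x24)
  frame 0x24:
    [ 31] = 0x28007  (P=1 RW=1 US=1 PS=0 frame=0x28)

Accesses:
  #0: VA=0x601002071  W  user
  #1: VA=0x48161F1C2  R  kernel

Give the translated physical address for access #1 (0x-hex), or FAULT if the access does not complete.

Per-access translation:
#0 VA=0x601002071 (w,user):
  [0] read 0x19 idx=24: raw=0x1A007 flags P=1 W=1 U=1 S=0
  [1] read 0x1A idx=8: raw=0x1E007 flags P=1 W=1 U=1 S=0
  [2] read 0x1E idx=2: raw=0x21007 flags P=1 W=1 U=1 S=0
  → PA=0x21071  (3 entries read)
#1 VA=0x48161F1C2 (r,kernel):
  [0] read 0x19 idx=18: raw=0x22007 flags P=1 W=1 U=1 S=0
  [1] read 0x22 idx=11: raw=0x24007 flags P=1 W=1 U=1 S=0
  [2] read 0x24 idx=31: raw=0x28007 flags P=1 W=1 U=1 S=0
  → PA=0x281C2  (3 entries read)

Access #1 PA: 0x281C2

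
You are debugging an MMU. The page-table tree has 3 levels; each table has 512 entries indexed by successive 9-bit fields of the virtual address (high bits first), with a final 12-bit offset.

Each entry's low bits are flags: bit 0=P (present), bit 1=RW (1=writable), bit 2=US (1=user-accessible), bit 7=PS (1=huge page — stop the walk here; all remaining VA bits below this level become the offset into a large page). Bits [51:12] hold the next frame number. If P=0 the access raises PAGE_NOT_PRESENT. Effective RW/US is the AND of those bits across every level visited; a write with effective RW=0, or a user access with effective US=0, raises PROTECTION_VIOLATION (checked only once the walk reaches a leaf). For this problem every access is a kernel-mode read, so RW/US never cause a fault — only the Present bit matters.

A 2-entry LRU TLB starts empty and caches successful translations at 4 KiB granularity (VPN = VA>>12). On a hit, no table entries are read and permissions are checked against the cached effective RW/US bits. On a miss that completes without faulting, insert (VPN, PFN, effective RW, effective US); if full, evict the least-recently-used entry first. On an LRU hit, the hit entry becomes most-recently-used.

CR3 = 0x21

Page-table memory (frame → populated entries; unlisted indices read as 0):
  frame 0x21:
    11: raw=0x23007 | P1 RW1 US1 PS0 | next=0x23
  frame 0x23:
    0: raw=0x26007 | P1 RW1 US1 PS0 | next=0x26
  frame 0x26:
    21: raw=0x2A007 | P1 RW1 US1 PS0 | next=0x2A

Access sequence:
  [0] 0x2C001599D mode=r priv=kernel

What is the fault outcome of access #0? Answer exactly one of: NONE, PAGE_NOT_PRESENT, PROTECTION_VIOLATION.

Walk each access:
#0 VA=0x2C001599D (r,kernel):
  [0] read 0x21 idx=11: raw=0x23007 flags P=1 W=1 U=1 S=0
  [1] read 0x23 idx=0: raw=0x26007 flags P=1 W=1 U=1 S=0
  [2] read 0x26 idx=21: raw=0x2A007 flags P=1 W=1 U=1 S=0
  ⇒ phys 0x2A99D  [3 reads]

Access #0 fault: NONE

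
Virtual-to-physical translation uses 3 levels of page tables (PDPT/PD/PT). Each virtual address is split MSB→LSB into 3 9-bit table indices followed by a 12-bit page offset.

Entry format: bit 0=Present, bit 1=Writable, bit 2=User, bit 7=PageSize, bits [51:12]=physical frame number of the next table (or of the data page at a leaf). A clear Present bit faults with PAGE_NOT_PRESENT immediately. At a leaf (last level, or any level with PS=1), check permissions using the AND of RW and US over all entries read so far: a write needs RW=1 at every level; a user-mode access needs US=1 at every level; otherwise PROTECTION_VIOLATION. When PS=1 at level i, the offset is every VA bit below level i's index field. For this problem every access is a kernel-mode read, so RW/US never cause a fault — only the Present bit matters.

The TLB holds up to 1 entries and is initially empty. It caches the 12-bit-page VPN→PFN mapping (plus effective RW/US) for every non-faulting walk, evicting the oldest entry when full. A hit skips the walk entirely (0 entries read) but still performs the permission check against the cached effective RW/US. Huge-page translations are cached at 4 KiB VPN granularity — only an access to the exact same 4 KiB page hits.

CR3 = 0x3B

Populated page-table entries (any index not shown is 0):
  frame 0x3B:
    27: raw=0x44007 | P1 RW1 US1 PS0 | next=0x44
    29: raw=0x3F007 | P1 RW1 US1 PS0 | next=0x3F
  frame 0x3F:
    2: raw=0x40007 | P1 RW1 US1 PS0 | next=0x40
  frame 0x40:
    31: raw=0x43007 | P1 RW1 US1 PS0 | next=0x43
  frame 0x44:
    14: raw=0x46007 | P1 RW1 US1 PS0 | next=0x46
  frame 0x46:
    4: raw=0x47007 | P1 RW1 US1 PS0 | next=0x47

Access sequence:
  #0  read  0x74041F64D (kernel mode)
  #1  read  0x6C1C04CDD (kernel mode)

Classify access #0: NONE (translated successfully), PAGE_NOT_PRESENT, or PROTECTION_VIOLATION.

Walk each access:
#0 VA=0x74041F64D (r,kernel):
  L0: frame=0x3B idx=29 entry=0x3F007 [P=1 RW=1 US=1 PS=0]
  L1: frame=0x3F idx=2 entry=0x40007 [P=1 RW=1 US=1 PS=0]
  L2: frame=0x40 idx=31 entry=0x43007 [P=1 RW=1 US=1 PS=0]
  ⇒ phys 0x4364D  [3 reads]
#1 VA=0x6C1C04CDD (r,kernel):
  L0: frame=0x3B idx=27 entry=0x44007 [P=1 RW=1 US=1 PS=0]
  L1: frame=0x44 idx=14 entry=0x46007 [P=1 RW=1 US=1 PS=0]
  L2: frame=0x46 idx=4 entry=0x47007 [P=1 RW=1 US=1 PS=0]
  ⇒ phys 0x47CDD  [3 reads]

Access #0 fault: NONE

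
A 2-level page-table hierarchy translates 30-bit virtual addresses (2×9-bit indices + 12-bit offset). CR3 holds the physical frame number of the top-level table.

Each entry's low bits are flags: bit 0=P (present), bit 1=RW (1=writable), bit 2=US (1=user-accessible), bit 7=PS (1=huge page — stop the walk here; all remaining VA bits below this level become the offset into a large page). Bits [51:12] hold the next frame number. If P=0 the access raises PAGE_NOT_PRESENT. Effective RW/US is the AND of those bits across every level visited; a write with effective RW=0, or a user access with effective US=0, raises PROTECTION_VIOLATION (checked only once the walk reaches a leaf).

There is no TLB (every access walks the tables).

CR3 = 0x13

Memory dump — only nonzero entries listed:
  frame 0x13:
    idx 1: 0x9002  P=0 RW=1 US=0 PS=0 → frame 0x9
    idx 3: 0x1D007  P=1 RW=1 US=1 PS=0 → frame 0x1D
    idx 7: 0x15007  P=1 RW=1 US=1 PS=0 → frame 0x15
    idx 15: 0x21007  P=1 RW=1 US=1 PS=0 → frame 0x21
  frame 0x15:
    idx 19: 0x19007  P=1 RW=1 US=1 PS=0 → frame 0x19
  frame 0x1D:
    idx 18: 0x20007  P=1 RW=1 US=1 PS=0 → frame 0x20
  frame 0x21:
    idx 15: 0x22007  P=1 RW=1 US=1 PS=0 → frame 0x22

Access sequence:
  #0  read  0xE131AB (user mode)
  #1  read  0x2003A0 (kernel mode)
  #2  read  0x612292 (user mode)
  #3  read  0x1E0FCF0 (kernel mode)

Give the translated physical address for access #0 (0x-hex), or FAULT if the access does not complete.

Trace:
#0 VA=0xE131AB (r,user):
  L0 @0x13[7] → 0x15007  P=1,RW=1,US=1,PS=0
  L1 @0x15[19] → 0x19007  P=1,RW=1,US=1,PS=0
  ⇒ phys 0x191AB  [2 reads]
#1 VA=0x2003A0 (r,kernel):
  L0 @0x13[1] → 0x9002  P=0,RW=1,US=0,PS=0
  ✗ PAGE_NOT_PRESENT  [1 reads]
#2 VA=0x612292 (r,user):
  L0 @0x13[3] → 0x1D007  P=1,RW=1,US=1,PS=0
  L1 @0x1D[18] → 0x20007  P=1,RW=1,US=1,PS=0
  ⇒ phys 0x20292  [2 reads]
#3 VA=0x1E0FCF0 (r,kernel):
  L0 @0x13[15] → 0x21007  P=1,RW=1,US=1,PS=0
  L1 @0x21[15] → 0x22007  P=1,RW=1,US=1,PS=0
  ⇒ phys 0x22CF0  [2 reads]

Access #0 PA: 0x191AB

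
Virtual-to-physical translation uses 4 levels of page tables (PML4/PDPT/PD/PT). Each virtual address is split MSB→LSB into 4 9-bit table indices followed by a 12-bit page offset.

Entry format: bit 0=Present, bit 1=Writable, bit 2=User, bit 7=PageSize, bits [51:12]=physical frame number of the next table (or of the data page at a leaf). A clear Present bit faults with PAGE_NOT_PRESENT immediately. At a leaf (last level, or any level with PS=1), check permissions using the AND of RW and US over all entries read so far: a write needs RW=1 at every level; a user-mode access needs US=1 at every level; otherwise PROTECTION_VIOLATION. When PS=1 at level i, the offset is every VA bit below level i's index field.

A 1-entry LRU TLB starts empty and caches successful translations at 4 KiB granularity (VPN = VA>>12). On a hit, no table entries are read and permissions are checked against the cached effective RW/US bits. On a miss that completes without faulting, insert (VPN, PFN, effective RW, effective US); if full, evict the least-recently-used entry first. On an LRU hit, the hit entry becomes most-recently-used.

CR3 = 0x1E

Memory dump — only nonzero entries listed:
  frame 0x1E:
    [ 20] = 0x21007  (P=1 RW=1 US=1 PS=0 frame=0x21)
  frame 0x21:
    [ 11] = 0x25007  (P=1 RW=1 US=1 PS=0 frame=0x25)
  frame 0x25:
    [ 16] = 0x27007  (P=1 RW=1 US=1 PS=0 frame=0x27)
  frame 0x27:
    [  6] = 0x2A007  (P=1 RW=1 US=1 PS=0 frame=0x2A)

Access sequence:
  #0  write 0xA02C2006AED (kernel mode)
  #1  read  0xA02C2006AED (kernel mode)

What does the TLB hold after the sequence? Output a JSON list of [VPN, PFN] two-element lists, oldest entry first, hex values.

Per-access translation:
#0 VA=0xA02C2006AED (w,kernel):
  L0 @0x1E[20] → 0x21007  P=1,RW=1,US=1,PS=0
  L1 @0x21[11] → 0x25007  P=1,RW=1,US=1,PS=0
  L2 @0x25[16] → 0x27007  P=1,RW=1,US=1,PS=0
  L3 @0x27[6] → 0x2A007  P=1,RW=1,US=1,PS=0
  → PA=0x2AAED  (4 entries read)
#1 VA=0xA02C2006AED (r,kernel):
  TLB hit vpn=0xA02C2006 → PA=0x2AAED

TLB: [["0xA02C2006", "0x2A"]]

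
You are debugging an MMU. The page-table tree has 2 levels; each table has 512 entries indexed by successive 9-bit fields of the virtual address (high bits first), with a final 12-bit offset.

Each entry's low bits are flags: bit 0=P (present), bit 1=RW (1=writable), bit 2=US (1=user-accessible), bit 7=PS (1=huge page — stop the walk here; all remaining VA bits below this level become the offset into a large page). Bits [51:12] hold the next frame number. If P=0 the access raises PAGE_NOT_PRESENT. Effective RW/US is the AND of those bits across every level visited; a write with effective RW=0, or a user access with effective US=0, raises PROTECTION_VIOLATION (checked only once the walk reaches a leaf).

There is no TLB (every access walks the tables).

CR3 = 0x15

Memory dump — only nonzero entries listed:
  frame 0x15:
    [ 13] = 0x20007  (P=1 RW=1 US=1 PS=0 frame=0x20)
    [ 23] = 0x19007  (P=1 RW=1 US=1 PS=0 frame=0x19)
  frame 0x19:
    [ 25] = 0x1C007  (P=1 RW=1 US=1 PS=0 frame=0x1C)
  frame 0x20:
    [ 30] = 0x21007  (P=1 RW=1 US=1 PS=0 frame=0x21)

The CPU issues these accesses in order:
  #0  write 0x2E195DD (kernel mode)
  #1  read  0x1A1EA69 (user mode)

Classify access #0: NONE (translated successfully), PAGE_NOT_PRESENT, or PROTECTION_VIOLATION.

Trace:
#0 VA=0x2E195DD (w,kernel):
  [0] read 0x15 idx=23: raw=0x19007 flags P=1 W=1 U=1 S=0
  [1] read 0x19 idx=25: raw=0x1C007 flags P=1 W=1 U=1 S=0
  ✓ 0x1C5DD  — 2 lookups
#1 VA=0x1A1EA69 (r,user):
  [0] read 0x15 idx=13: raw=0x20007 flags P=1 W=1 U=1 S=0
  [1] read 0x20 idx=30: raw=0x21007 flags P=1 W=1 U=1 S=0
  ✓ 0x21A69  — 2 lookups

Access #0 fault: NONE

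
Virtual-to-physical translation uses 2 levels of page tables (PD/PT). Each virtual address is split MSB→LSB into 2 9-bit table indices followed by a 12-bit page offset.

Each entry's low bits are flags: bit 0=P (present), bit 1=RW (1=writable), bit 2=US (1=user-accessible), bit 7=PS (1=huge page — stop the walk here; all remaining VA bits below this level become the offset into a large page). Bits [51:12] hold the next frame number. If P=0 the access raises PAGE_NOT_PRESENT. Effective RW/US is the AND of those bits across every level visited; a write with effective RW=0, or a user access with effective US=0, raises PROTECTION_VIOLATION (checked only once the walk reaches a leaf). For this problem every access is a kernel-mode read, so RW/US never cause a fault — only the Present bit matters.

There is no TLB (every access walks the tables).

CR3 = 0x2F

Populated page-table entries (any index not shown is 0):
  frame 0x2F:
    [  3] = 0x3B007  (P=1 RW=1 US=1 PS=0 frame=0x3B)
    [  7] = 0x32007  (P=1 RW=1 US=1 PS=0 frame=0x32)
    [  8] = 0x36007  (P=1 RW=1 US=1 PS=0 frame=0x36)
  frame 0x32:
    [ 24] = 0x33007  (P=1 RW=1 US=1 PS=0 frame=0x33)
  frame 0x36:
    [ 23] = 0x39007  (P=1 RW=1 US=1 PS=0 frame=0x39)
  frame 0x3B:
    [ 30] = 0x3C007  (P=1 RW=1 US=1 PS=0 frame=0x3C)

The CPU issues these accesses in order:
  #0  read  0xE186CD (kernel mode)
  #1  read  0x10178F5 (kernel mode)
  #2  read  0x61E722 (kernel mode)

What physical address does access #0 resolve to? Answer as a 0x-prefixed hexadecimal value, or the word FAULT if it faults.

Trace:
#0 VA=0xE186CD (r,kernel):
  L0 @0x2F[7] → 0x32007  P=1,RW=1,US=1,PS=0
  L1 @0x32[24] → 0x33007  P=1,RW=1,US=1,PS=0
  ✓ 0x336CD  — 2 lookups
#1 VA=0x10178F5 (r,kernel):
  L0 @0x2F[8] → 0x36007  P=1,RW=1,US=1,PS=0
  L1 @0x36[23] → 0x39007  P=1,RW=1,US=1,PS=0
  ✓ 0x398F5  — 2 lookups
#2 VA=0x61E722 (r,kernel):
  L0 @0x2F[3] → 0x3B007  P=1,RW=1,US=1,PS=0
  L1 @0x3B[30] → 0x3C007  P=1,RW=1,US=1,PS=0
  ✓ 0x3C722  — 2 lookups

Access #0 PA: 0x336CD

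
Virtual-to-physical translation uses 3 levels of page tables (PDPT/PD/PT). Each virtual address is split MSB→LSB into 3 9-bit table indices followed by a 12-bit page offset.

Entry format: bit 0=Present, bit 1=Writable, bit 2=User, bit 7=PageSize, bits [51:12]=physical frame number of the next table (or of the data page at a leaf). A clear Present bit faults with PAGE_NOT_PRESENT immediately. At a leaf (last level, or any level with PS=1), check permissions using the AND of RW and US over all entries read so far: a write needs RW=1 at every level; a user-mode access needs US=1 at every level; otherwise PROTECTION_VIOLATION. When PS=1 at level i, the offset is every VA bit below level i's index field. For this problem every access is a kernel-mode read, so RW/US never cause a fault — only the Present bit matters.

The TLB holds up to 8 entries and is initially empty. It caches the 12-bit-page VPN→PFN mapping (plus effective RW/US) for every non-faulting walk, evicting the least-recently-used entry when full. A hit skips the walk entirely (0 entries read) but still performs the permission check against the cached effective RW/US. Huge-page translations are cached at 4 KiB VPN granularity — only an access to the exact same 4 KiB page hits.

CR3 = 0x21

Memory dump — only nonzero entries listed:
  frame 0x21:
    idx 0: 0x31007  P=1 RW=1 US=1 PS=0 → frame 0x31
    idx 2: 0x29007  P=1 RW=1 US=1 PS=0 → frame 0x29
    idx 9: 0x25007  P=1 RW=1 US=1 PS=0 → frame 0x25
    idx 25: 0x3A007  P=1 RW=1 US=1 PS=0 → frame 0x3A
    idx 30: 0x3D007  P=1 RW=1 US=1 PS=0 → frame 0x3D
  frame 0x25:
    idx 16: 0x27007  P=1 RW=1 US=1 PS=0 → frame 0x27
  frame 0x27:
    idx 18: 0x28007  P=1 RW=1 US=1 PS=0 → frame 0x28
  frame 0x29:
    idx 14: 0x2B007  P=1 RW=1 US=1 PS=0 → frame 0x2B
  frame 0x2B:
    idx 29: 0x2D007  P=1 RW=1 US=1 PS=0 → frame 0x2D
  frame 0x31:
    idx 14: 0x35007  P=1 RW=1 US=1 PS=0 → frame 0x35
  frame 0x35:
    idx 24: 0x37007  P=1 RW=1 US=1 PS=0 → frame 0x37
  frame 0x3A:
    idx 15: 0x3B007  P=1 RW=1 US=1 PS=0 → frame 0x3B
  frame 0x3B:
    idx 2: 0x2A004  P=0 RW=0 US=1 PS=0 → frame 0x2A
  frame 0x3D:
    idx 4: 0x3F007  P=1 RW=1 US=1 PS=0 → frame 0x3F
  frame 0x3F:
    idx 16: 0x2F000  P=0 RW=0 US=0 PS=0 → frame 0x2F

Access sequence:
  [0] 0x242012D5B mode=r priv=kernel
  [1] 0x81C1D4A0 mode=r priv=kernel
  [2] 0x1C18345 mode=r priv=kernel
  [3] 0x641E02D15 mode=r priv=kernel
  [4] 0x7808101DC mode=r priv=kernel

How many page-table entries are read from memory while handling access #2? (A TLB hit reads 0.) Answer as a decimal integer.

Walk each access:
#0 VA=0x242012D5B (r,kernel):
  L0 @0x21[9] → 0x25007  P=1,RW=1,US=1,PS=0
  L1 @0x25[16] → 0x27007  P=1,RW=1,US=1,PS=0
  L2 @0x27[18] → 0x28007  P=1,RW=1,US=1,PS=0
  ✓ 0x28D5B  — 3 lookups
#1 VA=0x81C1D4A0 (r,kernel):
  L0 @0x21[2] → 0x29007  P=1,RW=1,US=1,PS=0
  L1 @0x29[14] → 0x2B007  P=1,RW=1,US=1,PS=0
  L2 @0x2B[29] → 0x2D007  P=1,RW=1,US=1,PS=0
  ✓ 0x2D4A0  — 3 lookups
#2 VA=0x1C18345 (r,kernel):
  L0 @0x21[0] → 0x31007  P=1,RW=1,US=1,PS=0
  L1 @0x31[14] → 0x35007  P=1,RW=1,US=1,PS=0
  L2 @0x35[24] → 0x37007  P=1,RW=1,US=1,PS=0
  ✓ 0x37345  — 3 lookups
#3 VA=0x641E02D15 (r,kernel):
  L0 @0x21[25] → 0x3A007  P=1,RW=1,US=1,PS=0
  L1 @0x3A[15] → 0x3B007  P=1,RW=1,US=1,PS=0
  L2 @0x3B[2] → 0x2A004  P=0,RW=0,US=1,PS=0
  ⇒ fault: PAGE_NOT_PRESENT  — 3 lookups
#4 VA=0x7808101DC (r,kernel):
  L0 @0x21[30] → 0x3D007  P=1,RW=1,US=1,PS=0
  L1 @0x3D[4] → 0x3F007  P=1,RW=1,US=1,PS=0
  L2 @0x3F[16] → 0x2F000  P=0,RW=0,US=0,PS=0
  ⇒ fault: PAGE_NOT_PRESENT  — 3 lookups

Entries read for #2: 3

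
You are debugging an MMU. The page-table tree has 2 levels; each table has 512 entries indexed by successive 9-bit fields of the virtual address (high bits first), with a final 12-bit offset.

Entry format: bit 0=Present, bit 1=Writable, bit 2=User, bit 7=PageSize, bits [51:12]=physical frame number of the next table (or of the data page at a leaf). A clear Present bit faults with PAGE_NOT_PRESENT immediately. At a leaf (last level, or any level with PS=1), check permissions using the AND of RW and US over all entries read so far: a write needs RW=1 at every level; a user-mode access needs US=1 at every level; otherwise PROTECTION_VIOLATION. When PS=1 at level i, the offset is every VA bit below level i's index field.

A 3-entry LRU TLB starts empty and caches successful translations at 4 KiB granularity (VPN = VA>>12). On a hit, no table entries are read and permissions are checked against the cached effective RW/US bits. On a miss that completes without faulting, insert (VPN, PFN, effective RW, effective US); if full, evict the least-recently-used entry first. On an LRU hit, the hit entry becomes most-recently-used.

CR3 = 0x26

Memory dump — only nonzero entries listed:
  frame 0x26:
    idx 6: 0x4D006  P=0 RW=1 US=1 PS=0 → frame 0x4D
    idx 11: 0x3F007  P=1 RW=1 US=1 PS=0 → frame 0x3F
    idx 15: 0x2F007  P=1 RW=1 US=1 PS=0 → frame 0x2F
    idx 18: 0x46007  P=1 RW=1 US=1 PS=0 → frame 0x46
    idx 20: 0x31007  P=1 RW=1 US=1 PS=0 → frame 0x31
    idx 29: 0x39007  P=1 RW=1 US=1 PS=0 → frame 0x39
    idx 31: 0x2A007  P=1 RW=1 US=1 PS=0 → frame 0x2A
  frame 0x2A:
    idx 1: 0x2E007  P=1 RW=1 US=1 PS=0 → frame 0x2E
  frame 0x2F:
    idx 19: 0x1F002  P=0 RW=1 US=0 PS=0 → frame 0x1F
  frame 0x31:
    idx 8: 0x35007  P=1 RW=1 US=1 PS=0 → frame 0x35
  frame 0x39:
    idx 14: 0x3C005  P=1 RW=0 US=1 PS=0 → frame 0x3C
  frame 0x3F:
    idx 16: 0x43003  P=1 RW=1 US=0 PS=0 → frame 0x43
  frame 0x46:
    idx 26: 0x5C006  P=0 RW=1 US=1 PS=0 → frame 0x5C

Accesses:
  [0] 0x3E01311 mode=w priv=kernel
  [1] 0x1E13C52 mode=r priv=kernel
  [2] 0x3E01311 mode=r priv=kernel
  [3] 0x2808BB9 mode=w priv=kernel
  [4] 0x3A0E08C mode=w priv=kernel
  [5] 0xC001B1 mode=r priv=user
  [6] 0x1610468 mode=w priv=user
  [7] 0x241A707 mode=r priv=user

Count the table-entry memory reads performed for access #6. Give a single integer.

Trace:
#0 VA=0x3E01311 (w,kernel):
  L0 @0x26[31] → 0x2A007  P=1,RW=1,US=1,PS=0
  L1 @0x2A[1] → 0x2E007  P=1,RW=1,US=1,PS=0
  → PA=0x2E311  (2 entries read)
#1 VA=0x1E13C52 (r,kernel):
  L0 @0x26[15] → 0x2F007  P=1,RW=1,US=1,PS=0
  L1 @0x2F[19] → 0x1F002  P=0,RW=1,US=0,PS=0
  ✗ PAGE_NOT_PRESENT  [2 reads]
#2 VA=0x3E01311 (r,kernel):
  TLB hit vpn=0x3E01 → PA=0x2E311
#3 VA=0x2808BB9 (w,kernel):
  L0 @0x26[20] → 0x31007  P=1,RW=1,US=1,PS=0
  L1 @0x31[8] → 0x35007  P=1,RW=1,US=1,PS=0
  → PA=0x35BB9  (2 entries read)
#4 VA=0x3A0E08C (w,kernel):
  L0 @0x26[29] → 0x39007  P=1,RW=1,US=1,PS=0
  L1 @0x39[14] → 0x3C005  P=1,RW=0,US=1,PS=0
  ✗ PROTECTION_VIOLATION  [2 reads]
#5 VA=0xC001B1 (r,user):
  L0 @0x26[6] → 0x4D006  P=0,RW=1,US=1,PS=0
  ✗ PAGE_NOT_PRESENT  [1 reads]
#6 VA=0x1610468 (w,user):
  L0 @0x26[11] → 0x3F007  P=1,RW=1,US=1,PS=0
  L1 @0x3F[16] → 0x43003  P=1,RW=1,US=0,PS=0
  ✗ PROTECTION_VIOLATION  [2 reads]
#7 VA=0x241A707 (r,user):
  L0 @0x26[18] → 0x46007  P=1,RW=1,US=1,PS=0
  L1 @0x46[26] → 0x5C006  P=0,RW=1,US=1,PS=0
  ✗ PAGE_NOT_PRESENT  [2 reads]

Entries read for #6: 2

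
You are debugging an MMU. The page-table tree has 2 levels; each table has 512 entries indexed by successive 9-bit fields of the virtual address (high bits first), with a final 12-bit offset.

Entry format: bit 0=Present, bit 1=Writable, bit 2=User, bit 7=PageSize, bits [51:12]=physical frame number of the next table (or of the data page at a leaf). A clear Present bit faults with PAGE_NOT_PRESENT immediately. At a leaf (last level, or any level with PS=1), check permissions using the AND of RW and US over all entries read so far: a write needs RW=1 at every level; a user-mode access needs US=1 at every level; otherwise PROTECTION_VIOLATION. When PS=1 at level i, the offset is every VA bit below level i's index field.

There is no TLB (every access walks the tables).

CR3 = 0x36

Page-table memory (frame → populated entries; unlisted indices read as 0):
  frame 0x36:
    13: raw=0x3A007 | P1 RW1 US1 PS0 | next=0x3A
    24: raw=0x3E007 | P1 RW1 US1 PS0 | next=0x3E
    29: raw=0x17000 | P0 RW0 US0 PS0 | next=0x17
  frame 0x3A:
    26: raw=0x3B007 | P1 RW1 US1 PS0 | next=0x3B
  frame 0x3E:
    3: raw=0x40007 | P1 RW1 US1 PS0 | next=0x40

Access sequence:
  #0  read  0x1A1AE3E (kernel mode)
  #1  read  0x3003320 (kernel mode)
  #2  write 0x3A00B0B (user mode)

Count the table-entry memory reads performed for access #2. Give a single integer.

Walk each access:
#0 VA=0x1A1AE3E (r,kernel):
  lvl0: tbl 0x36, slot 13 ⇒ 0x3A007 (P1/RW1/US1/PS0)
  lvl1: tbl 0x3A, slot 26 ⇒ 0x3B007 (P1/RW1/US1/PS0)
  ✓ 0x3BE3E  — 2 lookups
#1 VA=0x3003320 (r,kernel):
  lvl0: tbl 0x36, slot 24 ⇒ 0x3E007 (P1/RW1/US1/PS0)
  lvl1: tbl 0x3E, slot 3 ⇒ 0x40007 (P1/RW1/US1/PS0)
  ✓ 0x40320  — 2 lookups
#2 VA=0x3A00B0B (w,user):
  lvl0: tbl 0x36, slot 29 ⇒ 0x17000 (P0/RW0/US0/PS0)
  ⇒ fault: PAGE_NOT_PRESENT  — 1 lookups

Entries read for #2: 1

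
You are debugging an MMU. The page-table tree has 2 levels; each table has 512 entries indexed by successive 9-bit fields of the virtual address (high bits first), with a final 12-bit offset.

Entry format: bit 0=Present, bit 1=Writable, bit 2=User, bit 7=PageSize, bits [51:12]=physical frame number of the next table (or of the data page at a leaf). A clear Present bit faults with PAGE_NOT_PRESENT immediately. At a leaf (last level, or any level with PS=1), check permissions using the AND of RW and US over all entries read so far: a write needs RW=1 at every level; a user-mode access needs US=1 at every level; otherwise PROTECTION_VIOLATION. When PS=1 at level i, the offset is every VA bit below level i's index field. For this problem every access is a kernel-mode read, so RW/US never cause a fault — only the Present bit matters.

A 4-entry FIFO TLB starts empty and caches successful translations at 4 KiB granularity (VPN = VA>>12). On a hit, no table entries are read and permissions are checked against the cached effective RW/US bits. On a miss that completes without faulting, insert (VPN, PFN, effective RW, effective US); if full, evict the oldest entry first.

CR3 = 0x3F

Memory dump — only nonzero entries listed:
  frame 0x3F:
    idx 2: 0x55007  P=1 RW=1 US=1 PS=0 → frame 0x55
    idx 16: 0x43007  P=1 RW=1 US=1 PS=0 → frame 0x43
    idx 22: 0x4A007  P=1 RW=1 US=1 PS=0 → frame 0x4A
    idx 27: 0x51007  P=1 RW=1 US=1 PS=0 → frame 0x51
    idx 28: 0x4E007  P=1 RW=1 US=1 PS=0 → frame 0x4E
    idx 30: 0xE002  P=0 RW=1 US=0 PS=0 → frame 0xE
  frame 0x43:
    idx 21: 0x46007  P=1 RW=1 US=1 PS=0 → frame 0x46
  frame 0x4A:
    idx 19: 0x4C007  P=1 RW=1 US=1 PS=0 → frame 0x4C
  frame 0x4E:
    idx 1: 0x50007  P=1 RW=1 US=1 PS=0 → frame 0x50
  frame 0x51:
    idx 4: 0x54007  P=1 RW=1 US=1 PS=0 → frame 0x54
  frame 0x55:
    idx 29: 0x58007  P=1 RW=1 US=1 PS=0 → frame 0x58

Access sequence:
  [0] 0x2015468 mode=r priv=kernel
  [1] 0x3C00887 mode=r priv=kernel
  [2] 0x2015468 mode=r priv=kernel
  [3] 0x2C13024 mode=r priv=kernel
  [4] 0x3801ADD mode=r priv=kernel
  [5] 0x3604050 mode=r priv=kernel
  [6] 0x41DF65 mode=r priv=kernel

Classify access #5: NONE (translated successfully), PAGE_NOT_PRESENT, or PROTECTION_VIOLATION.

Trace:
#0 VA=0x2015468 (r,kernel):
  [0] read 0x3F idx=16: raw=0x43007 flags P=1 W=1 U=1 S=0
  [1] read 0x43 idx=21: raw=0x46007 flags P=1 W=1 U=1 S=0
  ⇒ phys 0x46468  [2 reads]
#1 VA=0x3C00887 (r,kernel):
  [0] read 0x3F idx=30: raw=0xE002 flags P=0 W=1 U=0 S=0
  → PAGE_NOT_PRESENT  (1 entries read)
#2 VA=0x2015468 (r,kernel):
  TLB hit vpn=0x2015 → PA=0x46468
#3 VA=0x2C13024 (r,kernel):
  [0] read 0x3F idx=22: raw=0x4A007 flags P=1 W=1 U=1 S=0
  [1] read 0x4A idx=19: raw=0x4C007 flags P=1 W=1 U=1 S=0
  ⇒ phys 0x4C024  [2 reads]
#4 VA=0x3801ADD (r,kernel):
  [0] read 0x3F idx=28: raw=0x4E007 flags P=1 W=1 U=1 S=0
  [1] read 0x4E idx=1: raw=0x50007 flags P=1 W=1 U=1 S=0
  ⇒ phys 0x50ADD  [2 reads]
#5 VA=0x3604050 (r,kernel):
  [0] read 0x3F idx=27: raw=0x51007 flags P=1 W=1 U=1 S=0
  [1] read 0x51 idx=4: raw=0x54007 flags P=1 W=1 U=1 S=0
  ⇒ phys 0x54050  [2 reads]
#6 VA=0x41DF65 (r,kernel):
  [0] read 0x3F idx=2: raw=0x55007 flags P=1 W=1 U=1 S=0
  [1] read 0x55 idx=29: raw=0x58007 flags P=1 W=1 U=1 S=0
  ⇒ phys 0x58F65  [2 reads]

Access #5 fault: NONE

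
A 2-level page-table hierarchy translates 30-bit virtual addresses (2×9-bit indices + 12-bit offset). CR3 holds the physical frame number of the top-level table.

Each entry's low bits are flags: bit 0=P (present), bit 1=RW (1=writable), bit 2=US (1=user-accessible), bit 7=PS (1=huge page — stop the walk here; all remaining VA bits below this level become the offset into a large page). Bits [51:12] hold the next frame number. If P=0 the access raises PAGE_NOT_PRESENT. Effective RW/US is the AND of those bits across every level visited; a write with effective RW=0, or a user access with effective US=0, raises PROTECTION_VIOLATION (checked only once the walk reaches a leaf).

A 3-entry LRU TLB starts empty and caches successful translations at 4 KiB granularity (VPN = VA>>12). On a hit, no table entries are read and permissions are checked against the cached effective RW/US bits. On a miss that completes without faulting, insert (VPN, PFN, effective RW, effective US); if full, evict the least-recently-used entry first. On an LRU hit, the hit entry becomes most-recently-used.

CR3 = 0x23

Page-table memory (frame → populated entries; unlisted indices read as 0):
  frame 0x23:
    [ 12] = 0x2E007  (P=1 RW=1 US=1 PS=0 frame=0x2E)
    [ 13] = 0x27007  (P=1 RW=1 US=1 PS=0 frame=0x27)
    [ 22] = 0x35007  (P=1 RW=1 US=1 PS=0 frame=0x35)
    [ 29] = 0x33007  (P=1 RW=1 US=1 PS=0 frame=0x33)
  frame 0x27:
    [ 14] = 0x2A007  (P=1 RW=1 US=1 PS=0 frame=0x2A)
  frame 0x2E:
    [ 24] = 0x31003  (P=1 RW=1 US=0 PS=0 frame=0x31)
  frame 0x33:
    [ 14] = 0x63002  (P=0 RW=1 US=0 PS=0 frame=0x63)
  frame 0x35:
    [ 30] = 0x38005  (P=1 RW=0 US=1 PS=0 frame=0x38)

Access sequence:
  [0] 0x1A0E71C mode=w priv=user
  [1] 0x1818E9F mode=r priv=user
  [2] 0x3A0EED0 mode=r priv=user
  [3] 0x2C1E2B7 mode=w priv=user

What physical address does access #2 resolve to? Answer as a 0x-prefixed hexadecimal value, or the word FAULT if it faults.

Walk each access:
#0 VA=0x1A0E71C (w,user):
  L0: frame=0x23 idx=13 entry=0x27007 [P=1 RW=1 US=1 PS=0]
  L1: frame=0x27 idx=14 entry=0x2A007 [P=1 RW=1 US=1 PS=0]
  ⇒ phys 0x2A71C  [2 reads]
#1 VA=0x1818E9F (r,user):
  L0: frame=0x23 idx=12 entry=0x2E007 [P=1 RW=1 US=1 PS=0]
  L1: frame=0x2E idx=24 entry=0x31003 [P=1 RW=1 US=0 PS=0]
  ✗ PROTECTION_VIOLATION  [2 reads]
#2 VA=0x3A0EED0 (r,user):
  L0: frame=0x23 idx=29 entry=0x33007 [P=1 RW=1 US=1 PS=0]
  L1: frame=0x33 idx=14 entry=0x63002 [P=0 RW=1 US=0 PS=0]
  ✗ PAGE_NOT_PRESENT  [2 reads]
#3 VA=0x2C1E2B7 (w,user):
  L0: frame=0x23 idx=22 entry=0x35007 [P=1 RW=1 US=1 PS=0]
  L1: frame=0x35 idx=30 entry=0x38005 [P=1 RW=0 US=1 PS=0]
  ✗ PROTECTION_VIOLATION  [2 reads]

Access #2 PA: FAULT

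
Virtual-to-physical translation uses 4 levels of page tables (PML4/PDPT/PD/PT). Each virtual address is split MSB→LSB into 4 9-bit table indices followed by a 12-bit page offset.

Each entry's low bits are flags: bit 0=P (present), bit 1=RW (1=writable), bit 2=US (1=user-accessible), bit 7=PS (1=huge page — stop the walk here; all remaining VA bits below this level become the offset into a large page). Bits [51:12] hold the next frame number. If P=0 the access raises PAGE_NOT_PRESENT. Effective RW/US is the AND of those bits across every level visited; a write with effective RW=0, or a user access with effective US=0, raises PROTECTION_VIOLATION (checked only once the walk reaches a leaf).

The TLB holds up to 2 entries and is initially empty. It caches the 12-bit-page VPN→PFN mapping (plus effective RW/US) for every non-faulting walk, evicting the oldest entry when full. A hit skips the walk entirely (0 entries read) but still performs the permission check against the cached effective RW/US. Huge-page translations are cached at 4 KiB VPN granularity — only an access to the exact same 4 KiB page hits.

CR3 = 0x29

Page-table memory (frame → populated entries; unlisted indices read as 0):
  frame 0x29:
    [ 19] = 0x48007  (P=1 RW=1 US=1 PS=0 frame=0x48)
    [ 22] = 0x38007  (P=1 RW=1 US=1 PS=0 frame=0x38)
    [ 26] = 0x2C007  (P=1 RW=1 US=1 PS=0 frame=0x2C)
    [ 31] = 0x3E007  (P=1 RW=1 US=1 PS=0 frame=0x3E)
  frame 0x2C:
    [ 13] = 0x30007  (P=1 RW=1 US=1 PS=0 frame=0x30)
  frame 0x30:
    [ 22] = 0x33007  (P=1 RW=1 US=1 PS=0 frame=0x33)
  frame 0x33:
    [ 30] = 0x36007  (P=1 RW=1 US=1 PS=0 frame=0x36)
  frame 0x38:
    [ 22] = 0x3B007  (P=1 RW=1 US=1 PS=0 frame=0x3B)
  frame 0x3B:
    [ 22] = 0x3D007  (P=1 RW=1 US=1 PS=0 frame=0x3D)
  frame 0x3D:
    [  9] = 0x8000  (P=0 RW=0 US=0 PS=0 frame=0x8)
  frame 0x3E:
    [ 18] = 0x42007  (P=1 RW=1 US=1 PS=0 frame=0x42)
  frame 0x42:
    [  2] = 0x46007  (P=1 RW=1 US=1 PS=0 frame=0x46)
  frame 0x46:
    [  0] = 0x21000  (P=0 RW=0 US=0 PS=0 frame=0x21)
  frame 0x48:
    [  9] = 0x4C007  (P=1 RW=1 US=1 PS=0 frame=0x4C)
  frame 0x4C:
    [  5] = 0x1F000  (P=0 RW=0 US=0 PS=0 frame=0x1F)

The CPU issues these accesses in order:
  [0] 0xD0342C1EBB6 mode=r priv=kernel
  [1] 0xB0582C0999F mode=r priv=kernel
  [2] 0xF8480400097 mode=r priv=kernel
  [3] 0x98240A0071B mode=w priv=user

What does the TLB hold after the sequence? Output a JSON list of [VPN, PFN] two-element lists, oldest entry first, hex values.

Trace:
#0 VA=0xD0342C1EBB6 (r,kernel):
  [0] read 0x29 idx=26: raw=0x2C007 flags P=1 W=1 U=1 S=0
  [1] read 0x2C idx=13: raw=0x30007 flags P=1 W=1 U=1 S=0
  [2] read 0x30 idx=22: raw=0x33007 flags P=1 W=1 U=1 S=0
  [3] read 0x33 idx=30: raw=0x36007 flags P=1 W=1 U=1 S=0
  ⇒ phys 0x36BB6  [4 reads]
#1 VA=0xB0582C0999F (r,kernel):
  [0] read 0x29 idx=22: raw=0x38007 flags P=1 W=1 U=1 S=0
  [1] read 0x38 idx=22: raw=0x3B007 flags P=1 W=1 U=1 S=0
  [2] read 0x3B idx=22: raw=0x3D007 flags P=1 W=1 U=1 S=0
  [3] read 0x3D idx=9: raw=0x8000 flags P=0 W=0 U=0 S=0
  ⇒ fault: PAGE_NOT_PRESENT  — 4 lookups
#2 VA=0xF8480400097 (r,kernel):
  [0] read 0x29 idx=31: raw=0x3E007 flags P=1 W=1 U=1 S=0
  [1] read 0x3E idx=18: raw=0x42007 flags P=1 W=1 U=1 S=0
  [2] read 0x42 idx=2: raw=0x46007 flags P=1 W=1 U=1 S=0
  [3] read 0x46 idx=0: raw=0x21000 flags P=0 W=0 U=0 S=0
  ⇒ fault: PAGE_NOT_PRESENT  — 4 lookups
#3 VA=0x98240A0071B (w,user):
  [0] read 0x29 idx=19: raw=0x48007 flags P=1 W=1 U=1 S=0
  [1] read 0x48 idx=9: raw=0x4C007 flags P=1 W=1 U=1 S=0
  [2] read 0x4C idx=5: raw=0x1F000 flags P=0 W=0 U=0 S=0
  ⇒ fault: PAGE_NOT_PRESENT  — 3 lookups

TLB: [["0xD0342C1E", "0x36"]]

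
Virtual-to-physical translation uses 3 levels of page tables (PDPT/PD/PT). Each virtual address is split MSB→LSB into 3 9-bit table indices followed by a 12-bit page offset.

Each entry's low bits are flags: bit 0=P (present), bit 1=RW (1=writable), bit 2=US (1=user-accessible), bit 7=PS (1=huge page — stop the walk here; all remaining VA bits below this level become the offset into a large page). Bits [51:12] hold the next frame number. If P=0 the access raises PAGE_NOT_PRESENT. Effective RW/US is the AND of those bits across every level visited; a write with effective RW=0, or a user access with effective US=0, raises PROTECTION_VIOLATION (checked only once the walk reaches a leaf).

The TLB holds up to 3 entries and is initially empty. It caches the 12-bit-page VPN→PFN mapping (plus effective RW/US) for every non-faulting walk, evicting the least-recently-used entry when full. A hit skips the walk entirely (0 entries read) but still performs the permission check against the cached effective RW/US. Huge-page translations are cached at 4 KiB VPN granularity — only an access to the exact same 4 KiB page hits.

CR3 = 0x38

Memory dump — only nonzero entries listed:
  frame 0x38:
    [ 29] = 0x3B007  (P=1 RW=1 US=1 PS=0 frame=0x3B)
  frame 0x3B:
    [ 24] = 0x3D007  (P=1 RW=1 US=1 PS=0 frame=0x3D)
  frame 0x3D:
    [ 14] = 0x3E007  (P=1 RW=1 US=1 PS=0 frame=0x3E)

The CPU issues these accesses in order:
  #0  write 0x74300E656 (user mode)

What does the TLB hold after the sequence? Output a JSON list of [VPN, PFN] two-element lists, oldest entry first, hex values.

Per-access translation:
#0 VA=0x74300E656 (w,user):
  L0: frame=0x38 idx=29 entry=0x3B007 [P=1 RW=1 US=1 PS=0]
  L1: frame=0x3B idx=24 entry=0x3D007 [P=1 RW=1 US=1 PS=0]
  L2: frame=0x3D idx=14 entry=0x3E007 [P=1 RW=1 US=1 PS=0]
  → PA=0x3E656  (3 entries read)

TLB: [["0x74300E", "0x3E"]]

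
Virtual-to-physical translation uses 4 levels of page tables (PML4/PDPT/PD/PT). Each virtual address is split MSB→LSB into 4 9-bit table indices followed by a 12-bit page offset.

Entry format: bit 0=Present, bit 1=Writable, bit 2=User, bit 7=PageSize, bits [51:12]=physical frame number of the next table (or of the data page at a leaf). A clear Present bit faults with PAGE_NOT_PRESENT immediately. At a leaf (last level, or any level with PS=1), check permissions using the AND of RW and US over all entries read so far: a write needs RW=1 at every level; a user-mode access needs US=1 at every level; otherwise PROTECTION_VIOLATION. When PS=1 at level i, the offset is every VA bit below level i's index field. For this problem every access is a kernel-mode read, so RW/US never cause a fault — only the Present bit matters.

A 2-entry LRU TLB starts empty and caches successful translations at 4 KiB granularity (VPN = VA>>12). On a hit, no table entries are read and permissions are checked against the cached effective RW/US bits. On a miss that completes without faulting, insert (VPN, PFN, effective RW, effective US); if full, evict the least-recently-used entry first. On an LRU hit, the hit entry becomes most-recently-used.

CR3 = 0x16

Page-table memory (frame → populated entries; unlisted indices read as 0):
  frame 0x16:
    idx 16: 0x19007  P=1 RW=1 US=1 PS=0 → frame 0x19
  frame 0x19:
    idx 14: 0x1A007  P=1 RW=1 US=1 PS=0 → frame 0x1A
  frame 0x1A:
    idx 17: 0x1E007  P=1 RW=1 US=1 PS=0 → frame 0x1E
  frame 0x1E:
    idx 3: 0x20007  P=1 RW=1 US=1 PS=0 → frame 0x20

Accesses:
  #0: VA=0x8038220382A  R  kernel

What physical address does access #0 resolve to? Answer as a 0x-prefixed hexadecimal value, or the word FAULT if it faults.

Per-access translation:
#0 VA=0x8038220382A (r,kernel):
  [0] read 0x16 idx=16: raw=0x19007 flags P=1 W=1 U=1 S=0
  [1] read 0x19 idx=14: raw=0x1A007 flags P=1 W=1 U=1 S=0
  [2] read 0x1A idx=17: raw=0x1E007 flags P=1 W=1 U=1 S=0
  [3] read 0x1E idx=3: raw=0x20007 flags P=1 W=1 U=1 S=0
  ⇒ phys 0x2082A  [4 reads]

Access #0 PA: 0x2082A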